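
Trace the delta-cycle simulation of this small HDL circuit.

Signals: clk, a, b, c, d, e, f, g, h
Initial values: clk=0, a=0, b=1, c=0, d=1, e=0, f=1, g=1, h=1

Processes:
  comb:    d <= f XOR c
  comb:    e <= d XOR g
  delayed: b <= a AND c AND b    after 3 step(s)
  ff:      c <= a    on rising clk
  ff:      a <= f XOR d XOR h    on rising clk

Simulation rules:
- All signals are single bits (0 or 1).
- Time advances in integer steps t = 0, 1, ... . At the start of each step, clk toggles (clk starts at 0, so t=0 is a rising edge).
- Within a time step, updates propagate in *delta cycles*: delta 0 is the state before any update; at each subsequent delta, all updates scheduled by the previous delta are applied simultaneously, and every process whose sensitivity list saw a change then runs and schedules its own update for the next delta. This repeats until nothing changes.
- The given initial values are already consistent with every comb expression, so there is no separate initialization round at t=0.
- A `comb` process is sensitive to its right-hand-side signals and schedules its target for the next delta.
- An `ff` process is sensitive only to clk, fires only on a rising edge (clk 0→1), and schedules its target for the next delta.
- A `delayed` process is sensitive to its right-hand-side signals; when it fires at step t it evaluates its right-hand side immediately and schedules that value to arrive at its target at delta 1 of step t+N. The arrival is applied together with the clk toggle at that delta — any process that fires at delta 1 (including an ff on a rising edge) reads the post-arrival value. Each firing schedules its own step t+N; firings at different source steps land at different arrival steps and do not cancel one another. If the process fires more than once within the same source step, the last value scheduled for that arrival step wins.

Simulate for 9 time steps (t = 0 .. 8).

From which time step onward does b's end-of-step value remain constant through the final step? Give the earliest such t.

[bits: g,f,a,clk,h,b,d,c,e]
t=0: Δ0=110011100 Δ1=110111100 Δ2=111111100 | 2Δ
t=1: Δ0=111111100 Δ1=111011100 | 1Δ
t=2: Δ0=111011100 Δ1=111111100 Δ2=111111110 Δ3=111111010 Δ4=111111011 | 4Δ
t=3: Δ0=111111011 Δ1=111010011 | 1Δ
t=4: Δ0=111010011 Δ1=111110011 Δ2=110110011 | 2Δ
t=5: Δ0=110110011 Δ1=110011011 | 1Δ
t=6: Δ0=110011011 Δ1=110110011 Δ2=110110001 Δ3=110110101 Δ4=110110100 | 4Δ
t=7: Δ0=110110100 Δ1=110010100 | 1Δ
t=8: Δ0=110010100 Δ1=110110100 Δ2=111110100 | 2Δ

6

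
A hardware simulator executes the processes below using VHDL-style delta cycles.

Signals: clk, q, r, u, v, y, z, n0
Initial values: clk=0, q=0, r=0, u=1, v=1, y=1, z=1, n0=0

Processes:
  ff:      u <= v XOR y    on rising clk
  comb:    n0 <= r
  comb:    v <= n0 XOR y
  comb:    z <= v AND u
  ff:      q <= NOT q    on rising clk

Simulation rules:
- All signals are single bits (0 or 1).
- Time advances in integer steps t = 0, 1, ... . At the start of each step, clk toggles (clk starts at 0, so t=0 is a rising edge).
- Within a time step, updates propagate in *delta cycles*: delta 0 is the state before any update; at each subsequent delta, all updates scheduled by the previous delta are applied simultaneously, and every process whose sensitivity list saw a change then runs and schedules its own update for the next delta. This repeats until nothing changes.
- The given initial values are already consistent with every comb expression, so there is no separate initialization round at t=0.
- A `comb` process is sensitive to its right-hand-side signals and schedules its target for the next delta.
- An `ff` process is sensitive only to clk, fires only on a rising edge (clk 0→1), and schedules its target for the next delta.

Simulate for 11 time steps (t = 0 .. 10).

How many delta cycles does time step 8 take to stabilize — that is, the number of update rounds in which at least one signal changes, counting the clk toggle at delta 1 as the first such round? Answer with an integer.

2

[bits: q,y,r,n0,clk,u,z,v]
t=0: Δ0=01000111 Δ1=01001111 Δ2=11001011 Δ3=11001001 | 3Δ
t=1: Δ0=11001001 Δ1=11000001 | 1Δ
t=2: Δ0=11000001 Δ1=11001001 Δ2=01001001 | 2Δ
t=3: Δ0=01001001 Δ1=01000001 | 1Δ
t=4: Δ0=01000001 Δ1=01001001 Δ2=11001001 | 2Δ
t=5: Δ0=11001001 Δ1=11000001 | 1Δ
t=6: Δ0=11000001 Δ1=11001001 Δ2=01001001 | 2Δ
t=7: Δ0=01001001 Δ1=01000001 | 1Δ
t=8: Δ0=01000001 Δ1=01001001 Δ2=11001001 | 2Δ
t=9: Δ0=11001001 Δ1=11000001 | 1Δ
t=10: Δ0=11000001 Δ1=11001001 Δ2=01001001 | 2Δ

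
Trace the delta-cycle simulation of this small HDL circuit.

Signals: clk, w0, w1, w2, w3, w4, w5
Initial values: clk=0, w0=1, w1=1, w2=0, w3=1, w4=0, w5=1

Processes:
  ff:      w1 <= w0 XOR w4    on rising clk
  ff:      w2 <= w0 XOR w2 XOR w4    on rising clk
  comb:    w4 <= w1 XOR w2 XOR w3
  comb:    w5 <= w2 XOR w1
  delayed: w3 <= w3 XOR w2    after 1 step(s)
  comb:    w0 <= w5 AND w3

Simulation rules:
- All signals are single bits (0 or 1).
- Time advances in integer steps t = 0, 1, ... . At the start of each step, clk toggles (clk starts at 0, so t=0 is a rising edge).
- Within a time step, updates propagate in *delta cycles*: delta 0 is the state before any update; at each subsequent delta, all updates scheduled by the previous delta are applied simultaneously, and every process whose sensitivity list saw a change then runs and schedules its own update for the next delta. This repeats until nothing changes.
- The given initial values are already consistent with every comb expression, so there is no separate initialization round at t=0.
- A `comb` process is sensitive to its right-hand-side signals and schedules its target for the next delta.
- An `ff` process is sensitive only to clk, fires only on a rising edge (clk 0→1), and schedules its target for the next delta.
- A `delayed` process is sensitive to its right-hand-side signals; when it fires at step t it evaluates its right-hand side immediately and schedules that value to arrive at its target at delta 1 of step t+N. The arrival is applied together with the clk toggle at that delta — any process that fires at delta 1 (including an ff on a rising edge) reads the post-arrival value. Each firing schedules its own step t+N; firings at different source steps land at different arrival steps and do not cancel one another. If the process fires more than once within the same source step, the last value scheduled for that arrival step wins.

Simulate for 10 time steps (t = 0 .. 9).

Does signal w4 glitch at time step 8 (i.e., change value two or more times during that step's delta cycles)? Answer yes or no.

yes

t0.Δ0 clk=0 w4=0 w0=1 w5=1 w1=1 w2=0 w3=1
t0.Δ1 clk=1 w4=0 w0=1 w5=1 w1=1 w2=0 w3=1
t0.Δ2 clk=1 w4=0 w0=1 w5=1 w1=1 w2=1 w3=1
t0.Δ3 clk=1 w4=1 w0=1 w5=0 w1=1 w2=1 w3=1
t0.Δ4 clk=1 w4=1 w0=0 w5=0 w1=1 w2=1 w3=1
t1.Δ0 clk=1 w4=1 w0=0 w5=0 w1=1 w2=1 w3=1
t1.Δ1 clk=0 w4=1 w0=0 w5=0 w1=1 w2=1 w3=0
t1.Δ2 clk=0 w4=0 w0=0 w5=0 w1=1 w2=1 w3=0
t2.Δ0 clk=0 w4=0 w0=0 w5=0 w1=1 w2=1 w3=0
t2.Δ1 clk=1 w4=0 w0=0 w5=0 w1=1 w2=1 w3=1
t2.Δ2 clk=1 w4=1 w0=0 w5=0 w1=0 w2=1 w3=1
t2.Δ3 clk=1 w4=0 w0=0 w5=1 w1=0 w2=1 w3=1
t2.Δ4 clk=1 w4=0 w0=1 w5=1 w1=0 w2=1 w3=1
t3.Δ0 clk=1 w4=0 w0=1 w5=1 w1=0 w2=1 w3=1
t3.Δ1 clk=0 w4=0 w0=1 w5=1 w1=0 w2=1 w3=0
t3.Δ2 clk=0 w4=1 w0=0 w5=1 w1=0 w2=1 w3=0
t4.Δ0 clk=0 w4=1 w0=0 w5=1 w1=0 w2=1 w3=0
t4.Δ1 clk=1 w4=1 w0=0 w5=1 w1=0 w2=1 w3=1
t4.Δ2 clk=1 w4=0 w0=1 w5=1 w1=1 w2=0 w3=1
t5.Δ0 clk=1 w4=0 w0=1 w5=1 w1=1 w2=0 w3=1
t5.Δ1 clk=0 w4=0 w0=1 w5=1 w1=1 w2=0 w3=1
t6.Δ0 clk=0 w4=0 w0=1 w5=1 w1=1 w2=0 w3=1
t6.Δ1 clk=1 w4=0 w0=1 w5=1 w1=1 w2=0 w3=1
t6.Δ2 clk=1 w4=0 w0=1 w5=1 w1=1 w2=1 w3=1
t6.Δ3 clk=1 w4=1 w0=1 w5=0 w1=1 w2=1 w3=1
t6.Δ4 clk=1 w4=1 w0=0 w5=0 w1=1 w2=1 w3=1
t7.Δ0 clk=1 w4=1 w0=0 w5=0 w1=1 w2=1 w3=1
t7.Δ1 clk=0 w4=1 w0=0 w5=0 w1=1 w2=1 w3=0
t7.Δ2 clk=0 w4=0 w0=0 w5=0 w1=1 w2=1 w3=0
t8.Δ0 clk=0 w4=0 w0=0 w5=0 w1=1 w2=1 w3=0
t8.Δ1 clk=1 w4=0 w0=0 w5=0 w1=1 w2=1 w3=1
t8.Δ2 clk=1 w4=1 w0=0 w5=0 w1=0 w2=1 w3=1
t8.Δ3 clk=1 w4=0 w0=0 w5=1 w1=0 w2=1 w3=1
t8.Δ4 clk=1 w4=0 w0=1 w5=1 w1=0 w2=1 w3=1
t9.Δ0 clk=1 w4=0 w0=1 w5=1 w1=0 w2=1 w3=1
t9.Δ1 clk=0 w4=0 w0=1 w5=1 w1=0 w2=1 w3=0
t9.Δ2 clk=0 w4=1 w0=0 w5=1 w1=0 w2=1 w3=0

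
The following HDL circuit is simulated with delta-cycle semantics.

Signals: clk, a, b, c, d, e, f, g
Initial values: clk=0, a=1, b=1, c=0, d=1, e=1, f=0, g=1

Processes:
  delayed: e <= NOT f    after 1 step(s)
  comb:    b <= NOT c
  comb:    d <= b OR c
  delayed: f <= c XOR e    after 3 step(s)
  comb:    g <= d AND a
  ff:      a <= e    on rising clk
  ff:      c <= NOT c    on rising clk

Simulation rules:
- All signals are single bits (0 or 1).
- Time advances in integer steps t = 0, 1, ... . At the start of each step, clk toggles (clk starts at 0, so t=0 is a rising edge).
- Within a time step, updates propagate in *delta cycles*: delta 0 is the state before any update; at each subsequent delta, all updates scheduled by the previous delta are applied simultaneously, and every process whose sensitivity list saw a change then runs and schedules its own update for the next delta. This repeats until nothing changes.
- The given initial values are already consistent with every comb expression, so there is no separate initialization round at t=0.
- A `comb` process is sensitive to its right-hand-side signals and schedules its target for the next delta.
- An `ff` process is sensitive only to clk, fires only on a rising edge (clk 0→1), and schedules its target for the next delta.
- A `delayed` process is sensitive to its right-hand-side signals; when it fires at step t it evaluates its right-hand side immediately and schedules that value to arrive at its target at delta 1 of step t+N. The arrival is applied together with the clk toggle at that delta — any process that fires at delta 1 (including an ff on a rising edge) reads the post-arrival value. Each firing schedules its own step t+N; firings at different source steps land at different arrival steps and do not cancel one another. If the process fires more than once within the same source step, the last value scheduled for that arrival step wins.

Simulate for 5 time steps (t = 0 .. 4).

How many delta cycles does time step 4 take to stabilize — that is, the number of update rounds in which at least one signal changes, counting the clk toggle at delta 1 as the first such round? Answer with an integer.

3

[bits: clk,g,d,e,a,b,c,f]
t=0: Δ0=01111100 Δ1=11111100 Δ2=11111110 Δ3=11111010 | 3Δ
t=1: Δ0=11111010 Δ1=01111010 | 1Δ
t=2: Δ0=01111010 Δ1=11111010 Δ2=11111000 Δ3=11011100 Δ4=10111100 Δ5=11111100 | 5Δ
t=3: Δ0=11111100 Δ1=01111100 | 1Δ
t=4: Δ0=01111100 Δ1=11111100 Δ2=11111110 Δ3=11111010 | 3Δ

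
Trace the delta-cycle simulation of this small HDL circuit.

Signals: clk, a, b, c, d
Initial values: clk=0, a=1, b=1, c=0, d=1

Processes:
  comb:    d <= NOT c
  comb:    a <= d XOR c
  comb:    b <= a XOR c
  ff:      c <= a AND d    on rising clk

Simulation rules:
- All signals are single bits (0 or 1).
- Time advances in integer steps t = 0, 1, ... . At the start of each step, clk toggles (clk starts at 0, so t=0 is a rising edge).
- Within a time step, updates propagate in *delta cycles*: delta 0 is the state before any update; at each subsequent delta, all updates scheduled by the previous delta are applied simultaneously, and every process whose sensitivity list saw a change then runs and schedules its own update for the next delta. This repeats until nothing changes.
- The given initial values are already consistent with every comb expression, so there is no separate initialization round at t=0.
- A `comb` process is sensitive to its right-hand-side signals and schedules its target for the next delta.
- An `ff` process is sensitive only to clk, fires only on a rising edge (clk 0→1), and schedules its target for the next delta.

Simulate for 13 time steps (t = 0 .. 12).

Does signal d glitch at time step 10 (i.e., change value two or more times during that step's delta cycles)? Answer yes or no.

t0.Δ0 b=1 a=1 c=0 clk=0 d=1
t0.Δ1 b=1 a=1 c=0 clk=1 d=1
t0.Δ2 b=1 a=1 c=1 clk=1 d=1
t0.Δ3 b=0 a=0 c=1 clk=1 d=0
t0.Δ4 b=1 a=1 c=1 clk=1 d=0
t0.Δ5 b=0 a=1 c=1 clk=1 d=0
t1.Δ0 b=0 a=1 c=1 clk=1 d=0
t1.Δ1 b=0 a=1 c=1 clk=0 d=0
t2.Δ0 b=0 a=1 c=1 clk=0 d=0
t2.Δ1 b=0 a=1 c=1 clk=1 d=0
t2.Δ2 b=0 a=1 c=0 clk=1 d=0
t2.Δ3 b=1 a=0 c=0 clk=1 d=1
t2.Δ4 b=0 a=1 c=0 clk=1 d=1
t2.Δ5 b=1 a=1 c=0 clk=1 d=1
t3.Δ0 b=1 a=1 c=0 clk=1 d=1
t3.Δ1 b=1 a=1 c=0 clk=0 d=1
t4.Δ0 b=1 a=1 c=0 clk=0 d=1
t4.Δ1 b=1 a=1 c=0 clk=1 d=1
t4.Δ2 b=1 a=1 c=1 clk=1 d=1
t4.Δ3 b=0 a=0 c=1 clk=1 d=0
t4.Δ4 b=1 a=1 c=1 clk=1 d=0
t4.Δ5 b=0 a=1 c=1 clk=1 d=0
t5.Δ0 b=0 a=1 c=1 clk=1 d=0
t5.Δ1 b=0 a=1 c=1 clk=0 d=0
t6.Δ0 b=0 a=1 c=1 clk=0 d=0
t6.Δ1 b=0 a=1 c=1 clk=1 d=0
t6.Δ2 b=0 a=1 c=0 clk=1 d=0
t6.Δ3 b=1 a=0 c=0 clk=1 d=1
t6.Δ4 b=0 a=1 c=0 clk=1 d=1
t6.Δ5 b=1 a=1 c=0 clk=1 d=1
t7.Δ0 b=1 a=1 c=0 clk=1 d=1
t7.Δ1 b=1 a=1 c=0 clk=0 d=1
t8.Δ0 b=1 a=1 c=0 clk=0 d=1
t8.Δ1 b=1 a=1 c=0 clk=1 d=1
t8.Δ2 b=1 a=1 c=1 clk=1 d=1
t8.Δ3 b=0 a=0 c=1 clk=1 d=0
t8.Δ4 b=1 a=1 c=1 clk=1 d=0
t8.Δ5 b=0 a=1 c=1 clk=1 d=0
t9.Δ0 b=0 a=1 c=1 clk=1 d=0
t9.Δ1 b=0 a=1 c=1 clk=0 d=0
t10.Δ0 b=0 a=1 c=1 clk=0 d=0
t10.Δ1 b=0 a=1 c=1 clk=1 d=0
t10.Δ2 b=0 a=1 c=0 clk=1 d=0
t10.Δ3 b=1 a=0 c=0 clk=1 d=1
t10.Δ4 b=0 a=1 c=0 clk=1 d=1
t10.Δ5 b=1 a=1 c=0 clk=1 d=1
t11.Δ0 b=1 a=1 c=0 clk=1 d=1
t11.Δ1 b=1 a=1 c=0 clk=0 d=1
t12.Δ0 b=1 a=1 c=0 clk=0 d=1
t12.Δ1 b=1 a=1 c=0 clk=1 d=1
t12.Δ2 b=1 a=1 c=1 clk=1 d=1
t12.Δ3 b=0 a=0 c=1 clk=1 d=0
t12.Δ4 b=1 a=1 c=1 clk=1 d=0
t12.Δ5 b=0 a=1 c=1 clk=1 d=0

no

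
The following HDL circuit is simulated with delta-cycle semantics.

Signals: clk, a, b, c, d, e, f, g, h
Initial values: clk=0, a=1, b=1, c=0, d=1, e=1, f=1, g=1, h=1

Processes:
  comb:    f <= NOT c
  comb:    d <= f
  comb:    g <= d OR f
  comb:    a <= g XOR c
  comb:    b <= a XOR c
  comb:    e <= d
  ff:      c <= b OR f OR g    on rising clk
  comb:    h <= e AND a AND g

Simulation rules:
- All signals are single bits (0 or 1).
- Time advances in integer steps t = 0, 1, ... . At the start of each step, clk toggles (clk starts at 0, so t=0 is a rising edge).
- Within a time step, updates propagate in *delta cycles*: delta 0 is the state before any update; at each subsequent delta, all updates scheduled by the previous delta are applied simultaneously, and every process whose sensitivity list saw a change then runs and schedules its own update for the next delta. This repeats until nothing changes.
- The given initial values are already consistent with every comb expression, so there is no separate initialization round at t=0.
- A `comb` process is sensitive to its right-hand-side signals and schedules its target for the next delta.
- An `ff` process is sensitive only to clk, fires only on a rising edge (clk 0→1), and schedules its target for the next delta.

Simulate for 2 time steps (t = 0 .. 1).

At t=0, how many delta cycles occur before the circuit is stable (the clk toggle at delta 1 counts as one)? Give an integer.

t0.Δ0 g=1 clk=0 d=1 b=1 f=1 a=1 h=1 e=1 c=0
t0.Δ1 g=1 clk=1 d=1 b=1 f=1 a=1 h=1 e=1 c=0
t0.Δ2 g=1 clk=1 d=1 b=1 f=1 a=1 h=1 e=1 c=1
t0.Δ3 g=1 clk=1 d=1 b=0 f=0 a=0 h=1 e=1 c=1
t0.Δ4 g=1 clk=1 d=0 b=1 f=0 a=0 h=0 e=1 c=1
t0.Δ5 g=0 clk=1 d=0 b=1 f=0 a=0 h=0 e=0 c=1
t0.Δ6 g=0 clk=1 d=0 b=1 f=0 a=1 h=0 e=0 c=1
t0.Δ7 g=0 clk=1 d=0 b=0 f=0 a=1 h=0 e=0 c=1
t1.Δ0 g=0 clk=1 d=0 b=0 f=0 a=1 h=0 e=0 c=1
t1.Δ1 g=0 clk=0 d=0 b=0 f=0 a=1 h=0 e=0 c=1

7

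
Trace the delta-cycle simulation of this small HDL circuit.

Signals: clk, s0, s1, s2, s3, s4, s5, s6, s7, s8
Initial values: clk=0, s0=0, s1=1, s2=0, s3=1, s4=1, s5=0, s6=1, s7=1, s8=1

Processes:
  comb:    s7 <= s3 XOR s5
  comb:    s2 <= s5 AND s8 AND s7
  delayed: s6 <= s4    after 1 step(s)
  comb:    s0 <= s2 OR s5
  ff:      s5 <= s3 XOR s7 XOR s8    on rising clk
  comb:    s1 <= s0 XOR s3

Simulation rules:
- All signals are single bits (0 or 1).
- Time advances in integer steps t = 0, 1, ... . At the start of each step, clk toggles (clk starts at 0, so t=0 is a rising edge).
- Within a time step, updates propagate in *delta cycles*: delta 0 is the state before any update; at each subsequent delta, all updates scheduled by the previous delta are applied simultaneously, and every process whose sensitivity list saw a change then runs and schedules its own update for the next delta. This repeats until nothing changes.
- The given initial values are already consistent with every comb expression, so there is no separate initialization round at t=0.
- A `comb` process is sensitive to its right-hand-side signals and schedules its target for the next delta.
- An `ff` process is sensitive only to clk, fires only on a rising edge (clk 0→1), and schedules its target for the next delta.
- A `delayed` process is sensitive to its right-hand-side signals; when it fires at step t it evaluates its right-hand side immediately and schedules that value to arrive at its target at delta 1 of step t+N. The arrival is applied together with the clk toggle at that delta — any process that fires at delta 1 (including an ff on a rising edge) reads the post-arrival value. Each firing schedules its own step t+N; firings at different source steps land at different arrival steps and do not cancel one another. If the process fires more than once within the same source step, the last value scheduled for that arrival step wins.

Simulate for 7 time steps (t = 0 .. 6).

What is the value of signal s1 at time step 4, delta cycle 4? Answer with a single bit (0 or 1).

0

t0.Δ0 s4=1 s6=1 s0=0 s1=1 s7=1 clk=0 s5=0 s2=0 s8=1 s3=1
t0.Δ1 s4=1 s6=1 s0=0 s1=1 s7=1 clk=1 s5=0 s2=0 s8=1 s3=1
t0.Δ2 s4=1 s6=1 s0=0 s1=1 s7=1 clk=1 s5=1 s2=0 s8=1 s3=1
t0.Δ3 s4=1 s6=1 s0=1 s1=1 s7=0 clk=1 s5=1 s2=1 s8=1 s3=1
t0.Δ4 s4=1 s6=1 s0=1 s1=0 s7=0 clk=1 s5=1 s2=0 s8=1 s3=1
t1.Δ0 s4=1 s6=1 s0=1 s1=0 s7=0 clk=1 s5=1 s2=0 s8=1 s3=1
t1.Δ1 s4=1 s6=1 s0=1 s1=0 s7=0 clk=0 s5=1 s2=0 s8=1 s3=1
t2.Δ0 s4=1 s6=1 s0=1 s1=0 s7=0 clk=0 s5=1 s2=0 s8=1 s3=1
t2.Δ1 s4=1 s6=1 s0=1 s1=0 s7=0 clk=1 s5=1 s2=0 s8=1 s3=1
t2.Δ2 s4=1 s6=1 s0=1 s1=0 s7=0 clk=1 s5=0 s2=0 s8=1 s3=1
t2.Δ3 s4=1 s6=1 s0=0 s1=0 s7=1 clk=1 s5=0 s2=0 s8=1 s3=1
t2.Δ4 s4=1 s6=1 s0=0 s1=1 s7=1 clk=1 s5=0 s2=0 s8=1 s3=1
t3.Δ0 s4=1 s6=1 s0=0 s1=1 s7=1 clk=1 s5=0 s2=0 s8=1 s3=1
t3.Δ1 s4=1 s6=1 s0=0 s1=1 s7=1 clk=0 s5=0 s2=0 s8=1 s3=1
t4.Δ0 s4=1 s6=1 s0=0 s1=1 s7=1 clk=0 s5=0 s2=0 s8=1 s3=1
t4.Δ1 s4=1 s6=1 s0=0 s1=1 s7=1 clk=1 s5=0 s2=0 s8=1 s3=1
t4.Δ2 s4=1 s6=1 s0=0 s1=1 s7=1 clk=1 s5=1 s2=0 s8=1 s3=1
t4.Δ3 s4=1 s6=1 s0=1 s1=1 s7=0 clk=1 s5=1 s2=1 s8=1 s3=1
t4.Δ4 s4=1 s6=1 s0=1 s1=0 s7=0 clk=1 s5=1 s2=0 s8=1 s3=1
t5.Δ0 s4=1 s6=1 s0=1 s1=0 s7=0 clk=1 s5=1 s2=0 s8=1 s3=1
t5.Δ1 s4=1 s6=1 s0=1 s1=0 s7=0 clk=0 s5=1 s2=0 s8=1 s3=1
t6.Δ0 s4=1 s6=1 s0=1 s1=0 s7=0 clk=0 s5=1 s2=0 s8=1 s3=1
t6.Δ1 s4=1 s6=1 s0=1 s1=0 s7=0 clk=1 s5=1 s2=0 s8=1 s3=1
t6.Δ2 s4=1 s6=1 s0=1 s1=0 s7=0 clk=1 s5=0 s2=0 s8=1 s3=1
t6.Δ3 s4=1 s6=1 s0=0 s1=0 s7=1 clk=1 s5=0 s2=0 s8=1 s3=1
t6.Δ4 s4=1 s6=1 s0=0 s1=1 s7=1 clk=1 s5=0 s2=0 s8=1 s3=1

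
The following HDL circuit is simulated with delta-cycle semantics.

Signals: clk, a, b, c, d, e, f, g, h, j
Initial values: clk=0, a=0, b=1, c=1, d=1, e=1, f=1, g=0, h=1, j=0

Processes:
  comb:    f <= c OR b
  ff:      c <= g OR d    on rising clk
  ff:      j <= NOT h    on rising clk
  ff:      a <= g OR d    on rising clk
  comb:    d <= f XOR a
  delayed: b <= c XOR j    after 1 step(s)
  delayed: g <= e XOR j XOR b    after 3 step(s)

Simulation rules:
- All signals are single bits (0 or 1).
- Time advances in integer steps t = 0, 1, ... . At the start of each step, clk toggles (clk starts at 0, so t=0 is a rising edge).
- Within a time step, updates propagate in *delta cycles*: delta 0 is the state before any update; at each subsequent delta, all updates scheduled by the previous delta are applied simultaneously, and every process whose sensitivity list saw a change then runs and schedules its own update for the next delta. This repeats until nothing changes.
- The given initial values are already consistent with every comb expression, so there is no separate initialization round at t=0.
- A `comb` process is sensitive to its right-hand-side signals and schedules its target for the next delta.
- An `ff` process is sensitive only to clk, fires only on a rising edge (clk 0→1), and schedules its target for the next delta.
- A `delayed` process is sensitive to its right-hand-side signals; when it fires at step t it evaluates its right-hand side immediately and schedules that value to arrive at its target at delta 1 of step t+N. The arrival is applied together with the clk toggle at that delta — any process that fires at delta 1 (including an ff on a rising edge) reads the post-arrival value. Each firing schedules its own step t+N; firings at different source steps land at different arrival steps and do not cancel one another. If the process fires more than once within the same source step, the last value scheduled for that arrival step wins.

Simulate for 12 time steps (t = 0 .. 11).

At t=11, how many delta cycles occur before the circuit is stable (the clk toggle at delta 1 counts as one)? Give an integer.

t0.Δ0 g=0 b=1 e=1 clk=0 c=1 f=1 d=1 j=0 a=0 h=1
t0.Δ1 g=0 b=1 e=1 clk=1 c=1 f=1 d=1 j=0 a=0 h=1
t0.Δ2 g=0 b=1 e=1 clk=1 c=1 f=1 d=1 j=0 a=1 h=1
t0.Δ3 g=0 b=1 e=1 clk=1 c=1 f=1 d=0 j=0 a=1 h=1
t1.Δ0 g=0 b=1 e=1 clk=1 c=1 f=1 d=0 j=0 a=1 h=1
t1.Δ1 g=0 b=1 e=1 clk=0 c=1 f=1 d=0 j=0 a=1 h=1
t2.Δ0 g=0 b=1 e=1 clk=0 c=1 f=1 d=0 j=0 a=1 h=1
t2.Δ1 g=0 b=1 e=1 clk=1 c=1 f=1 d=0 j=0 a=1 h=1
t2.Δ2 g=0 b=1 e=1 clk=1 c=0 f=1 d=0 j=0 a=0 h=1
t2.Δ3 g=0 b=1 e=1 clk=1 c=0 f=1 d=1 j=0 a=0 h=1
t3.Δ0 g=0 b=1 e=1 clk=1 c=0 f=1 d=1 j=0 a=0 h=1
t3.Δ1 g=0 b=0 e=1 clk=0 c=0 f=1 d=1 j=0 a=0 h=1
t3.Δ2 g=0 b=0 e=1 clk=0 c=0 f=0 d=1 j=0 a=0 h=1
t3.Δ3 g=0 b=0 e=1 clk=0 c=0 f=0 d=0 j=0 a=0 h=1
t4.Δ0 g=0 b=0 e=1 clk=0 c=0 f=0 d=0 j=0 a=0 h=1
t4.Δ1 g=0 b=0 e=1 clk=1 c=0 f=0 d=0 j=0 a=0 h=1
t5.Δ0 g=0 b=0 e=1 clk=1 c=0 f=0 d=0 j=0 a=0 h=1
t5.Δ1 g=0 b=0 e=1 clk=0 c=0 f=0 d=0 j=0 a=0 h=1
t6.Δ0 g=0 b=0 e=1 clk=0 c=0 f=0 d=0 j=0 a=0 h=1
t6.Δ1 g=1 b=0 e=1 clk=1 c=0 f=0 d=0 j=0 a=0 h=1
t6.Δ2 g=1 b=0 e=1 clk=1 c=1 f=0 d=0 j=0 a=1 h=1
t6.Δ3 g=1 b=0 e=1 clk=1 c=1 f=1 d=1 j=0 a=1 h=1
t6.Δ4 g=1 b=0 e=1 clk=1 c=1 f=1 d=0 j=0 a=1 h=1
t7.Δ0 g=1 b=0 e=1 clk=1 c=1 f=1 d=0 j=0 a=1 h=1
t7.Δ1 g=1 b=1 e=1 clk=0 c=1 f=1 d=0 j=0 a=1 h=1
t8.Δ0 g=1 b=1 e=1 clk=0 c=1 f=1 d=0 j=0 a=1 h=1
t8.Δ1 g=1 b=1 e=1 clk=1 c=1 f=1 d=0 j=0 a=1 h=1
t9.Δ0 g=1 b=1 e=1 clk=1 c=1 f=1 d=0 j=0 a=1 h=1
t9.Δ1 g=1 b=1 e=1 clk=0 c=1 f=1 d=0 j=0 a=1 h=1
t10.Δ0 g=1 b=1 e=1 clk=0 c=1 f=1 d=0 j=0 a=1 h=1
t10.Δ1 g=0 b=1 e=1 clk=1 c=1 f=1 d=0 j=0 a=1 h=1
t10.Δ2 g=0 b=1 e=1 clk=1 c=0 f=1 d=0 j=0 a=0 h=1
t10.Δ3 g=0 b=1 e=1 clk=1 c=0 f=1 d=1 j=0 a=0 h=1
t11.Δ0 g=0 b=1 e=1 clk=1 c=0 f=1 d=1 j=0 a=0 h=1
t11.Δ1 g=0 b=0 e=1 clk=0 c=0 f=1 d=1 j=0 a=0 h=1
t11.Δ2 g=0 b=0 e=1 clk=0 c=0 f=0 d=1 j=0 a=0 h=1
t11.Δ3 g=0 b=0 e=1 clk=0 c=0 f=0 d=0 j=0 a=0 h=1

3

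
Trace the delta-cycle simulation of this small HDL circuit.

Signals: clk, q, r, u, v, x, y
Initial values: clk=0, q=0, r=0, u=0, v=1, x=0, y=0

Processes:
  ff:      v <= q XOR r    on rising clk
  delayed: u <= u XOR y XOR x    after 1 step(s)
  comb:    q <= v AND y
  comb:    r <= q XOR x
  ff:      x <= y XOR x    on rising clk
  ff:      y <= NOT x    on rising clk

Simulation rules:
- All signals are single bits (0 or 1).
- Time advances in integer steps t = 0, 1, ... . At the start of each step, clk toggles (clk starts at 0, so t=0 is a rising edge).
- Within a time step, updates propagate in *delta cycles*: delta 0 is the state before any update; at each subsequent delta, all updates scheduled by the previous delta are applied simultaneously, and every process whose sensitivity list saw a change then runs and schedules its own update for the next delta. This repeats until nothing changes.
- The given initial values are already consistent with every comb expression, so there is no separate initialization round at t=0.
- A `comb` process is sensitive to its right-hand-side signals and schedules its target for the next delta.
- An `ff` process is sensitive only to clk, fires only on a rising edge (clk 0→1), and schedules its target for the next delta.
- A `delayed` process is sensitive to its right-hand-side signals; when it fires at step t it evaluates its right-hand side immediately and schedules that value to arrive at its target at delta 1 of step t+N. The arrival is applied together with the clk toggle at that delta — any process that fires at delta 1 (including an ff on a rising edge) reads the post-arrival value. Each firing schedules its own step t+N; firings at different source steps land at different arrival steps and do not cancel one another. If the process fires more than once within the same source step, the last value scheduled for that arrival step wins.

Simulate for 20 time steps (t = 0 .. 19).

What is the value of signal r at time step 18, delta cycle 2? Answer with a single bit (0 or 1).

0

[bits: r,x,q,clk,v,u,y]
t=0: Δ0=0000100 Δ1=0001100 Δ2=0001001 | 2Δ
t=1: Δ0=0001001 Δ1=0000011 | 1Δ
t=2: Δ0=0000011 Δ1=0001001 Δ2=0101001 Δ3=1101001 | 3Δ
t=3: Δ0=1101001 Δ1=1100001 | 1Δ
t=4: Δ0=1100001 Δ1=1101001 Δ2=1001100 Δ3=0001100 | 3Δ
t=5: Δ0=0001100 Δ1=0000100 | 1Δ
t=6: Δ0=0000100 Δ1=0001100 Δ2=0001001 | 2Δ
t=7: Δ0=0001001 Δ1=0000011 | 1Δ
t=8: Δ0=0000011 Δ1=0001001 Δ2=0101001 Δ3=1101001 | 3Δ
t=9: Δ0=1101001 Δ1=1100001 | 1Δ
t=10: Δ0=1100001 Δ1=1101001 Δ2=1001100 Δ3=0001100 | 3Δ
t=11: Δ0=0001100 Δ1=0000100 | 1Δ
t=12: Δ0=0000100 Δ1=0001100 Δ2=0001001 | 2Δ
t=13: Δ0=0001001 Δ1=0000011 | 1Δ
t=14: Δ0=0000011 Δ1=0001001 Δ2=0101001 Δ3=1101001 | 3Δ
t=15: Δ0=1101001 Δ1=1100001 | 1Δ
t=16: Δ0=1100001 Δ1=1101001 Δ2=1001100 Δ3=0001100 | 3Δ
t=17: Δ0=0001100 Δ1=0000100 | 1Δ
t=18: Δ0=0000100 Δ1=0001100 Δ2=0001001 | 2Δ
t=19: Δ0=0001001 Δ1=0000011 | 1Δ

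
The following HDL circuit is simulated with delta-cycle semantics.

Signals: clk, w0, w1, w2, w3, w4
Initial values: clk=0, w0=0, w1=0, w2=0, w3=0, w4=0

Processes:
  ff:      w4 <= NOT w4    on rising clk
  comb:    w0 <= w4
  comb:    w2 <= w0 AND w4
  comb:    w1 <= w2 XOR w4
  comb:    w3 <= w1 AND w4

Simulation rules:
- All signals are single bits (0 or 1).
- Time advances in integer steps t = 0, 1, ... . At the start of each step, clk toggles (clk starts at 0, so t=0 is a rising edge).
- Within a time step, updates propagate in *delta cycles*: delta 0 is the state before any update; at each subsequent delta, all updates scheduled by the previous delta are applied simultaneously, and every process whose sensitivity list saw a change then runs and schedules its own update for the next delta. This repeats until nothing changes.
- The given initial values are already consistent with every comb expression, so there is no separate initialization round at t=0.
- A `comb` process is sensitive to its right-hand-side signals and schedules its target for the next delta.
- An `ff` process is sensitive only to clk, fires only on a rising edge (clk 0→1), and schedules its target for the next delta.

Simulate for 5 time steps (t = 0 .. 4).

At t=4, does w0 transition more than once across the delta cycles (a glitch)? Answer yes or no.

t=0 Δ0: w2=0 w0=0 w1=0 clk=0 w3=0 w4=0
  Δ1: clk:0→1
  Δ2: w4:0→1
  Δ3: w0:0→1, w1:0→1
  Δ4: w2:0→1, w3:0→1
  Δ5: w1:1→0
  Δ6: w3:1→0
  (6Δ to stable)
t=1 Δ0: w2=1 w0=1 w1=0 clk=1 w3=0 w4=1
  Δ1: clk:1→0
  (1Δ to stable)
t=2 Δ0: w2=1 w0=1 w1=0 clk=0 w3=0 w4=1
  Δ1: clk:0→1
  Δ2: w4:1→0
  Δ3: w2:1→0, w0:1→0, w1:0→1
  Δ4: w1:1→0
  (4Δ to stable)
t=3 Δ0: w2=0 w0=0 w1=0 clk=1 w3=0 w4=0
  Δ1: clk:1→0
  (1Δ to stable)
t=4 Δ0: w2=0 w0=0 w1=0 clk=0 w3=0 w4=0
  Δ1: clk:0→1
  Δ2: w4:0→1
  Δ3: w0:0→1, w1:0→1
  Δ4: w2:0→1, w3:0→1
  Δ5: w1:1→0
  Δ6: w3:1→0
  (6Δ to stable)

no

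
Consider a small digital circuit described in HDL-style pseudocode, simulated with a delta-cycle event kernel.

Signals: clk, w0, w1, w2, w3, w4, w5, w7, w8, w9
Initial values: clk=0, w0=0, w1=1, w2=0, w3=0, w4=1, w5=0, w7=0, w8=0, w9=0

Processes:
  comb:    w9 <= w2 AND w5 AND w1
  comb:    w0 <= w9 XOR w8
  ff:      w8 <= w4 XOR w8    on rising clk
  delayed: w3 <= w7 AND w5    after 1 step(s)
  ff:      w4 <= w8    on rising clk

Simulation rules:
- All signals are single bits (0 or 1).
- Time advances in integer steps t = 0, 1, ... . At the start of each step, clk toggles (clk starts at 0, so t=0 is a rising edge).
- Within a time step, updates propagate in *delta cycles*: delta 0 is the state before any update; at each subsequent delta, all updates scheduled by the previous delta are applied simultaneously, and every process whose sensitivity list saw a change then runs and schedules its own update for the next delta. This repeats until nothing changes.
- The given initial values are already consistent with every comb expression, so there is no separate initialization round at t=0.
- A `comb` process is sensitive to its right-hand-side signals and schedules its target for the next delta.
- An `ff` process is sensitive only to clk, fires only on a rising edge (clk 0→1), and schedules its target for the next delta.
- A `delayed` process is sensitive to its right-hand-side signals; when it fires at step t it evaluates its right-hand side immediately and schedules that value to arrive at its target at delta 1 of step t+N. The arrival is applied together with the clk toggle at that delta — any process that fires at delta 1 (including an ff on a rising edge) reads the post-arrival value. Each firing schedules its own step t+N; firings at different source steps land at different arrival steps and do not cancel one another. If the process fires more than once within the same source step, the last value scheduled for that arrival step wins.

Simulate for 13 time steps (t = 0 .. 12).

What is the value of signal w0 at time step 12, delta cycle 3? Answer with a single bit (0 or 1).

t=0 Δ0: clk=0 w2=0 w1=1 w8=0 w3=0 w0=0 w5=0 w4=1 w7=0 w9=0
  Δ1: clk:0→1
  Δ2: w8:0→1, w4:1→0
  Δ3: w0:0→1
  (3Δ to stable)
t=1 Δ0: clk=1 w2=0 w1=1 w8=1 w3=0 w0=1 w5=0 w4=0 w7=0 w9=0
  Δ1: clk:1→0
  (1Δ to stable)
t=2 Δ0: clk=0 w2=0 w1=1 w8=1 w3=0 w0=1 w5=0 w4=0 w7=0 w9=0
  Δ1: clk:0→1
  Δ2: w4:0→1
  (2Δ to stable)
t=3 Δ0: clk=1 w2=0 w1=1 w8=1 w3=0 w0=1 w5=0 w4=1 w7=0 w9=0
  Δ1: clk:1→0
  (1Δ to stable)
t=4 Δ0: clk=0 w2=0 w1=1 w8=1 w3=0 w0=1 w5=0 w4=1 w7=0 w9=0
  Δ1: clk:0→1
  Δ2: w8:1→0
  Δ3: w0:1→0
  (3Δ to stable)
t=5 Δ0: clk=1 w2=0 w1=1 w8=0 w3=0 w0=0 w5=0 w4=1 w7=0 w9=0
  Δ1: clk:1→0
  (1Δ to stable)
t=6 Δ0: clk=0 w2=0 w1=1 w8=0 w3=0 w0=0 w5=0 w4=1 w7=0 w9=0
  Δ1: clk:0→1
  Δ2: w8:0→1, w4:1→0
  Δ3: w0:0→1
  (3Δ to stable)
t=7 Δ0: clk=1 w2=0 w1=1 w8=1 w3=0 w0=1 w5=0 w4=0 w7=0 w9=0
  Δ1: clk:1→0
  (1Δ to stable)
t=8 Δ0: clk=0 w2=0 w1=1 w8=1 w3=0 w0=1 w5=0 w4=0 w7=0 w9=0
  Δ1: clk:0→1
  Δ2: w4:0→1
  (2Δ to stable)
t=9 Δ0: clk=1 w2=0 w1=1 w8=1 w3=0 w0=1 w5=0 w4=1 w7=0 w9=0
  Δ1: clk:1→0
  (1Δ to stable)
t=10 Δ0: clk=0 w2=0 w1=1 w8=1 w3=0 w0=1 w5=0 w4=1 w7=0 w9=0
  Δ1: clk:0→1
  Δ2: w8:1→0
  Δ3: w0:1→0
  (3Δ to stable)
t=11 Δ0: clk=1 w2=0 w1=1 w8=0 w3=0 w0=0 w5=0 w4=1 w7=0 w9=0
  Δ1: clk:1→0
  (1Δ to stable)
t=12 Δ0: clk=0 w2=0 w1=1 w8=0 w3=0 w0=0 w5=0 w4=1 w7=0 w9=0
  Δ1: clk:0→1
  Δ2: w8:0→1, w4:1→0
  Δ3: w0:0→1
  (3Δ to stable)

1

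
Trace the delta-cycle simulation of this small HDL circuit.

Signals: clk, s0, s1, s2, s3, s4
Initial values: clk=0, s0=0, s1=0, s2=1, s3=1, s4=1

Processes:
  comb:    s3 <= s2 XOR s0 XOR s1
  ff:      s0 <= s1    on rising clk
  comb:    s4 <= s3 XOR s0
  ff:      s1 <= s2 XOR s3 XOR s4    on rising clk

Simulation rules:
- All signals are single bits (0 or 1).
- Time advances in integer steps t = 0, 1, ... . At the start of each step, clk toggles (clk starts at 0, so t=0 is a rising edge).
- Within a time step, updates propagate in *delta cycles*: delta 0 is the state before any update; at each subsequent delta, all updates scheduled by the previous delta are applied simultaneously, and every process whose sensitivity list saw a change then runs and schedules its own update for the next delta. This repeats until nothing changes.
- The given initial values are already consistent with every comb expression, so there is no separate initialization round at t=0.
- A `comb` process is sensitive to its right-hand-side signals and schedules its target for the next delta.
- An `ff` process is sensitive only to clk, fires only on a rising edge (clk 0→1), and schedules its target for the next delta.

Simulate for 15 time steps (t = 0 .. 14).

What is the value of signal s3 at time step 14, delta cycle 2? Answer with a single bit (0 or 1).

0

t0.Δ0 s0=0 s4=1 s3=1 clk=0 s2=1 s1=0
t0.Δ1 s0=0 s4=1 s3=1 clk=1 s2=1 s1=0
t0.Δ2 s0=0 s4=1 s3=1 clk=1 s2=1 s1=1
t0.Δ3 s0=0 s4=1 s3=0 clk=1 s2=1 s1=1
t0.Δ4 s0=0 s4=0 s3=0 clk=1 s2=1 s1=1
t1.Δ0 s0=0 s4=0 s3=0 clk=1 s2=1 s1=1
t1.Δ1 s0=0 s4=0 s3=0 clk=0 s2=1 s1=1
t2.Δ0 s0=0 s4=0 s3=0 clk=0 s2=1 s1=1
t2.Δ1 s0=0 s4=0 s3=0 clk=1 s2=1 s1=1
t2.Δ2 s0=1 s4=0 s3=0 clk=1 s2=1 s1=1
t2.Δ3 s0=1 s4=1 s3=1 clk=1 s2=1 s1=1
t2.Δ4 s0=1 s4=0 s3=1 clk=1 s2=1 s1=1
t3.Δ0 s0=1 s4=0 s3=1 clk=1 s2=1 s1=1
t3.Δ1 s0=1 s4=0 s3=1 clk=0 s2=1 s1=1
t4.Δ0 s0=1 s4=0 s3=1 clk=0 s2=1 s1=1
t4.Δ1 s0=1 s4=0 s3=1 clk=1 s2=1 s1=1
t4.Δ2 s0=1 s4=0 s3=1 clk=1 s2=1 s1=0
t4.Δ3 s0=1 s4=0 s3=0 clk=1 s2=1 s1=0
t4.Δ4 s0=1 s4=1 s3=0 clk=1 s2=1 s1=0
t5.Δ0 s0=1 s4=1 s3=0 clk=1 s2=1 s1=0
t5.Δ1 s0=1 s4=1 s3=0 clk=0 s2=1 s1=0
t6.Δ0 s0=1 s4=1 s3=0 clk=0 s2=1 s1=0
t6.Δ1 s0=1 s4=1 s3=0 clk=1 s2=1 s1=0
t6.Δ2 s0=0 s4=1 s3=0 clk=1 s2=1 s1=0
t6.Δ3 s0=0 s4=0 s3=1 clk=1 s2=1 s1=0
t6.Δ4 s0=0 s4=1 s3=1 clk=1 s2=1 s1=0
t7.Δ0 s0=0 s4=1 s3=1 clk=1 s2=1 s1=0
t7.Δ1 s0=0 s4=1 s3=1 clk=0 s2=1 s1=0
t8.Δ0 s0=0 s4=1 s3=1 clk=0 s2=1 s1=0
t8.Δ1 s0=0 s4=1 s3=1 clk=1 s2=1 s1=0
t8.Δ2 s0=0 s4=1 s3=1 clk=1 s2=1 s1=1
t8.Δ3 s0=0 s4=1 s3=0 clk=1 s2=1 s1=1
t8.Δ4 s0=0 s4=0 s3=0 clk=1 s2=1 s1=1
t9.Δ0 s0=0 s4=0 s3=0 clk=1 s2=1 s1=1
t9.Δ1 s0=0 s4=0 s3=0 clk=0 s2=1 s1=1
t10.Δ0 s0=0 s4=0 s3=0 clk=0 s2=1 s1=1
t10.Δ1 s0=0 s4=0 s3=0 clk=1 s2=1 s1=1
t10.Δ2 s0=1 s4=0 s3=0 clk=1 s2=1 s1=1
t10.Δ3 s0=1 s4=1 s3=1 clk=1 s2=1 s1=1
t10.Δ4 s0=1 s4=0 s3=1 clk=1 s2=1 s1=1
t11.Δ0 s0=1 s4=0 s3=1 clk=1 s2=1 s1=1
t11.Δ1 s0=1 s4=0 s3=1 clk=0 s2=1 s1=1
t12.Δ0 s0=1 s4=0 s3=1 clk=0 s2=1 s1=1
t12.Δ1 s0=1 s4=0 s3=1 clk=1 s2=1 s1=1
t12.Δ2 s0=1 s4=0 s3=1 clk=1 s2=1 s1=0
t12.Δ3 s0=1 s4=0 s3=0 clk=1 s2=1 s1=0
t12.Δ4 s0=1 s4=1 s3=0 clk=1 s2=1 s1=0
t13.Δ0 s0=1 s4=1 s3=0 clk=1 s2=1 s1=0
t13.Δ1 s0=1 s4=1 s3=0 clk=0 s2=1 s1=0
t14.Δ0 s0=1 s4=1 s3=0 clk=0 s2=1 s1=0
t14.Δ1 s0=1 s4=1 s3=0 clk=1 s2=1 s1=0
t14.Δ2 s0=0 s4=1 s3=0 clk=1 s2=1 s1=0
t14.Δ3 s0=0 s4=0 s3=1 clk=1 s2=1 s1=0
t14.Δ4 s0=0 s4=1 s3=1 clk=1 s2=1 s1=0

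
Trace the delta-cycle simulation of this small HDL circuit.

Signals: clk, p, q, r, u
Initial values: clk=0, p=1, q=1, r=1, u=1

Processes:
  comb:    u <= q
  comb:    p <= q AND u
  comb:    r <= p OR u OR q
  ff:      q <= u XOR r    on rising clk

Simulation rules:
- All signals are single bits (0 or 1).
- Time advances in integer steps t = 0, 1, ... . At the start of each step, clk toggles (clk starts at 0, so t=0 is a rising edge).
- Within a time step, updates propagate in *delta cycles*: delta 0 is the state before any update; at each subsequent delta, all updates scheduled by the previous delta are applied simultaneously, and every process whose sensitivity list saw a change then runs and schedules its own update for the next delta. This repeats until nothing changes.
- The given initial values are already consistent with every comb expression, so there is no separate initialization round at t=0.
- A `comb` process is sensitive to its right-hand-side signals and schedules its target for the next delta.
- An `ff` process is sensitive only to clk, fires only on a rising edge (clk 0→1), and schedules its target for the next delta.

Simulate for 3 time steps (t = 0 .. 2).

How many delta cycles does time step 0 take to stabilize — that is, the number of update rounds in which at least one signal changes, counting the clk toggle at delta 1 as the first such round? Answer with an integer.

4

t=0 Δ0: u=1 clk=0 q=1 p=1 r=1
  Δ1: clk:0→1
  Δ2: q:1→0
  Δ3: u:1→0, p:1→0
  Δ4: r:1→0
  (4Δ to stable)
t=1 Δ0: u=0 clk=1 q=0 p=0 r=0
  Δ1: clk:1→0
  (1Δ to stable)
t=2 Δ0: u=0 clk=0 q=0 p=0 r=0
  Δ1: clk:0→1
  (1Δ to stable)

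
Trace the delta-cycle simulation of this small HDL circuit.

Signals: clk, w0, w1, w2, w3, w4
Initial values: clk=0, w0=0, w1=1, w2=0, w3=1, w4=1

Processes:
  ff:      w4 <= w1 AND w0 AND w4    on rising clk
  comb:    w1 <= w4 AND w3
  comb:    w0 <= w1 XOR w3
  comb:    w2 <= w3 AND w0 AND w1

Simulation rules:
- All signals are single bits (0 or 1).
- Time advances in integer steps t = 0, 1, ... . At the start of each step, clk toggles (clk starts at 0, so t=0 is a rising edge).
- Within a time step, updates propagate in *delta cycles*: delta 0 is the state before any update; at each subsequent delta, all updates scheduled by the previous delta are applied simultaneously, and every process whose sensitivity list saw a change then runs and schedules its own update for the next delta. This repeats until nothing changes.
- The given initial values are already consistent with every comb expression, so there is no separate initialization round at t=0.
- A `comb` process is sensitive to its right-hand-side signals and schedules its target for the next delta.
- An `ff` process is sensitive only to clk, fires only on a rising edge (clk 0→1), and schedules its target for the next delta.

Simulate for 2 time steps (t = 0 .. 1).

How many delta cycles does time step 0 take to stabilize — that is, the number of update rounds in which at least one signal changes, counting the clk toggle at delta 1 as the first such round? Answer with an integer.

t=0 Δ0: w3=1 w0=0 w1=1 w2=0 clk=0 w4=1
  Δ1: clk:0→1
  Δ2: w4:1→0
  Δ3: w1:1→0
  Δ4: w0:0→1
  (4Δ to stable)
t=1 Δ0: w3=1 w0=1 w1=0 w2=0 clk=1 w4=0
  Δ1: clk:1→0
  (1Δ to stable)

4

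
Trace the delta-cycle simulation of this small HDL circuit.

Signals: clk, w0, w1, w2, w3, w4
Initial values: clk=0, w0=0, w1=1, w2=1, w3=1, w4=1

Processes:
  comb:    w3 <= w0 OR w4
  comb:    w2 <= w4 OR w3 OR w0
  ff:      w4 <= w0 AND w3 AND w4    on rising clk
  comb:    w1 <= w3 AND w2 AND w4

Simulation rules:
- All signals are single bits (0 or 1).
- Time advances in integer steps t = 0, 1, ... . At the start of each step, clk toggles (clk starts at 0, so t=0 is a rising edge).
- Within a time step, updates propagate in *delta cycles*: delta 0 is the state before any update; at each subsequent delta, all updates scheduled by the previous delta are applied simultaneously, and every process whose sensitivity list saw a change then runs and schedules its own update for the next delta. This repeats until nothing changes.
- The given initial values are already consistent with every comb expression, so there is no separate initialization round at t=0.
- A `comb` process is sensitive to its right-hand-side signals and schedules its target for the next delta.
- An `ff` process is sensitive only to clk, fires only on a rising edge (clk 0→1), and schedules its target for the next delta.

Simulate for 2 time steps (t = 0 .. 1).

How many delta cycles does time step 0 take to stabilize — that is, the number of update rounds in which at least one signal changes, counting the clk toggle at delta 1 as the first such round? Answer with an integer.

[bits: w1,w0,w4,w3,w2,clk]
t=0: Δ0=101110 Δ1=101111 Δ2=100111 Δ3=000011 Δ4=000001 | 4Δ
t=1: Δ0=000001 Δ1=000000 | 1Δ

4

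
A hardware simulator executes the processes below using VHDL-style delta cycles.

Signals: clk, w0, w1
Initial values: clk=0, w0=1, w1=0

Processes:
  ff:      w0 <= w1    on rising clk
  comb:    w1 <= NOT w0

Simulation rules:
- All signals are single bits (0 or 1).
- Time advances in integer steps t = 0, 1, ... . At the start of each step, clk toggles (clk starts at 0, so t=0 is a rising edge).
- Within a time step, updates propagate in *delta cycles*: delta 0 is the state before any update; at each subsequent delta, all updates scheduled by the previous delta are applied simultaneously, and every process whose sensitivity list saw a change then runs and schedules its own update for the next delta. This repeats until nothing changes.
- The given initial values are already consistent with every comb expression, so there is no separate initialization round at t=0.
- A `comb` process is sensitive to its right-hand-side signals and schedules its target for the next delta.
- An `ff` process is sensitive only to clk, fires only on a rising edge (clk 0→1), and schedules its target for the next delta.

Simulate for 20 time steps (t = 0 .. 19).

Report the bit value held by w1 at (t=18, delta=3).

t0.Δ0 w1=0 w0=1 clk=0
t0.Δ1 w1=0 w0=1 clk=1
t0.Δ2 w1=0 w0=0 clk=1
t0.Δ3 w1=1 w0=0 clk=1
t1.Δ0 w1=1 w0=0 clk=1
t1.Δ1 w1=1 w0=0 clk=0
t2.Δ0 w1=1 w0=0 clk=0
t2.Δ1 w1=1 w0=0 clk=1
t2.Δ2 w1=1 w0=1 clk=1
t2.Δ3 w1=0 w0=1 clk=1
t3.Δ0 w1=0 w0=1 clk=1
t3.Δ1 w1=0 w0=1 clk=0
t4.Δ0 w1=0 w0=1 clk=0
t4.Δ1 w1=0 w0=1 clk=1
t4.Δ2 w1=0 w0=0 clk=1
t4.Δ3 w1=1 w0=0 clk=1
t5.Δ0 w1=1 w0=0 clk=1
t5.Δ1 w1=1 w0=0 clk=0
t6.Δ0 w1=1 w0=0 clk=0
t6.Δ1 w1=1 w0=0 clk=1
t6.Δ2 w1=1 w0=1 clk=1
t6.Δ3 w1=0 w0=1 clk=1
t7.Δ0 w1=0 w0=1 clk=1
t7.Δ1 w1=0 w0=1 clk=0
t8.Δ0 w1=0 w0=1 clk=0
t8.Δ1 w1=0 w0=1 clk=1
t8.Δ2 w1=0 w0=0 clk=1
t8.Δ3 w1=1 w0=0 clk=1
t9.Δ0 w1=1 w0=0 clk=1
t9.Δ1 w1=1 w0=0 clk=0
t10.Δ0 w1=1 w0=0 clk=0
t10.Δ1 w1=1 w0=0 clk=1
t10.Δ2 w1=1 w0=1 clk=1
t10.Δ3 w1=0 w0=1 clk=1
t11.Δ0 w1=0 w0=1 clk=1
t11.Δ1 w1=0 w0=1 clk=0
t12.Δ0 w1=0 w0=1 clk=0
t12.Δ1 w1=0 w0=1 clk=1
t12.Δ2 w1=0 w0=0 clk=1
t12.Δ3 w1=1 w0=0 clk=1
t13.Δ0 w1=1 w0=0 clk=1
t13.Δ1 w1=1 w0=0 clk=0
t14.Δ0 w1=1 w0=0 clk=0
t14.Δ1 w1=1 w0=0 clk=1
t14.Δ2 w1=1 w0=1 clk=1
t14.Δ3 w1=0 w0=1 clk=1
t15.Δ0 w1=0 w0=1 clk=1
t15.Δ1 w1=0 w0=1 clk=0
t16.Δ0 w1=0 w0=1 clk=0
t16.Δ1 w1=0 w0=1 clk=1
t16.Δ2 w1=0 w0=0 clk=1
t16.Δ3 w1=1 w0=0 clk=1
t17.Δ0 w1=1 w0=0 clk=1
t17.Δ1 w1=1 w0=0 clk=0
t18.Δ0 w1=1 w0=0 clk=0
t18.Δ1 w1=1 w0=0 clk=1
t18.Δ2 w1=1 w0=1 clk=1
t18.Δ3 w1=0 w0=1 clk=1
t19.Δ0 w1=0 w0=1 clk=1
t19.Δ1 w1=0 w0=1 clk=0

0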